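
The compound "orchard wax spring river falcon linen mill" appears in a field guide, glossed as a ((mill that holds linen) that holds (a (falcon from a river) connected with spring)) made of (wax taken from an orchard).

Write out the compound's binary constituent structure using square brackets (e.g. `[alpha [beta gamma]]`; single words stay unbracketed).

[[orchard wax] [[spring [river falcon]] [linen mill]]]

At the top level: head "mill" (specifically "spring river falcon linen mill"); modifier "orchard wax".
Inside "orchard wax": head "wax", modifier "orchard".
Inside "spring river falcon linen mill": head "mill" (specifically "linen mill"), modifier "spring river falcon".
Inside "spring river falcon": head "falcon" (specifically "river falcon"), modifier "spring".
Inside "river falcon": head "falcon", modifier "river".
Inside "linen mill": head "mill", modifier "linen".
Putting it together: [[orchard wax] [[spring [river falcon]] [linen mill]]].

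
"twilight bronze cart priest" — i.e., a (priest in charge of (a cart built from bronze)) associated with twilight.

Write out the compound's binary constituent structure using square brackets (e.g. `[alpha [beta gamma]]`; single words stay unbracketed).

[twilight [[bronze cart] priest]]

The outermost head in the paraphrase is "priest" (specifically "bronze cart priest"), modified by "twilight".
Inside "bronze cart priest": head "priest", modifier "bronze cart".
Inside "bronze cart": head "cart", modifier "bronze".
Putting it together: [twilight [[bronze cart] priest]].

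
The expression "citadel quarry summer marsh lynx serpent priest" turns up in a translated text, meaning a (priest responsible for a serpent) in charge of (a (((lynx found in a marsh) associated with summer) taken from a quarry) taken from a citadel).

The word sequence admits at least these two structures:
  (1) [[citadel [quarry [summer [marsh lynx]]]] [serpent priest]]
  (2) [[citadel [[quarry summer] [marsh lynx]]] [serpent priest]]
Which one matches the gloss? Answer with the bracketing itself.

The paraphrase's head is the "priest" part ("serpent priest"); its modifier is "citadel quarry summer marsh lynx".
That top-level split, carried through the inner groups, gives [[citadel [quarry [summer [marsh lynx]]]] [serpent priest]].

[[citadel [quarry [summer [marsh lynx]]]] [serpent priest]]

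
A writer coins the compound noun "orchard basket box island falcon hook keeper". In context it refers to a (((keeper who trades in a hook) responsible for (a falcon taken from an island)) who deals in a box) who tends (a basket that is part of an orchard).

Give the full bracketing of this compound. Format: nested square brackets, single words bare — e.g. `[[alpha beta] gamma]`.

[[orchard basket] [box [[island falcon] [hook keeper]]]]

Whole compound: head "keeper" (specifically "box island falcon hook keeper"), modifier "orchard basket".
Inside "orchard basket": head "basket", modifier "orchard".
Inside "box island falcon hook keeper": head "keeper" (specifically "island falcon hook keeper"), modifier "box".
Inside "island falcon hook keeper": head "keeper" (specifically "hook keeper"), modifier "island falcon".
Inside "island falcon": head "falcon", modifier "island".
Inside "hook keeper": head "keeper", modifier "hook".
Putting it together: [[orchard basket] [box [[island falcon] [hook keeper]]]].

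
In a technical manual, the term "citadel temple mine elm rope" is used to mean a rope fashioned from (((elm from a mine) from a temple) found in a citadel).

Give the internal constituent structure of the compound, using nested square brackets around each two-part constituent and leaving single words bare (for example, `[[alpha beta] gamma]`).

[[citadel [temple [mine elm]]] rope]

The outermost head in the paraphrase is "rope", modified by "citadel temple mine elm".
Inside "citadel temple mine elm": head "elm" (specifically "temple mine elm"), modifier "citadel".
Inside "temple mine elm": head "elm" (specifically "mine elm"), modifier "temple".
Inside "mine elm": head "elm", modifier "mine".
Assembled: [[citadel [temple [mine elm]]] rope].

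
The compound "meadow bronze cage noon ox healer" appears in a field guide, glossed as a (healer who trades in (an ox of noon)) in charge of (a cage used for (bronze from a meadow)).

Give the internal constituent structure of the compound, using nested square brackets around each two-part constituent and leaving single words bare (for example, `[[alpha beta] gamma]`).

At the top level: head "healer" (specifically "noon ox healer"); modifier "meadow bronze cage".
Inside "meadow bronze cage": head "cage", modifier "meadow bronze".
Inside "meadow bronze": head "bronze", modifier "meadow".
Inside "noon ox healer": head "healer", modifier "noon ox".
Inside "noon ox": head "ox", modifier "noon".
Assembled: [[[meadow bronze] cage] [[noon ox] healer]].

[[[meadow bronze] cage] [[noon ox] healer]]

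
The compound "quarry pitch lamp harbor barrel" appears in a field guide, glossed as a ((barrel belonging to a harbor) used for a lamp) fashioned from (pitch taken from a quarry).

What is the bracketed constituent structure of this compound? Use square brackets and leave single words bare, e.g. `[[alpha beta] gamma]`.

At the top level: head "barrel" (specifically "lamp harbor barrel"); modifier "quarry pitch".
Inside "quarry pitch": head "pitch", modifier "quarry".
Inside "lamp harbor barrel": head "barrel" (specifically "harbor barrel"), modifier "lamp".
Inside "harbor barrel": head "barrel", modifier "harbor".
So the structure is [[quarry pitch] [lamp [harbor barrel]]].

[[quarry pitch] [lamp [harbor barrel]]]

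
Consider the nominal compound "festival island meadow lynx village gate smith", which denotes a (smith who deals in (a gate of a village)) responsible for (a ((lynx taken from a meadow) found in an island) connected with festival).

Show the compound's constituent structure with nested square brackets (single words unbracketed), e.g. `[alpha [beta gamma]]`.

[[festival [island [meadow lynx]]] [[village gate] smith]]

The outermost head in the paraphrase is "smith" (specifically "village gate smith"), modified by "festival island meadow lynx".
Within "festival island meadow lynx", the head is "lynx" (specifically "island meadow lynx") and the modifier is "festival".
Within "island meadow lynx", the head is "lynx" (specifically "meadow lynx") and the modifier is "island".
Within "meadow lynx", the head is "lynx" and the modifier is "meadow".
Within "village gate smith", the head is "smith" and the modifier is "village gate".
Within "village gate", the head is "gate" and the modifier is "village".
So the structure is [[festival [island [meadow lynx]]] [[village gate] smith]].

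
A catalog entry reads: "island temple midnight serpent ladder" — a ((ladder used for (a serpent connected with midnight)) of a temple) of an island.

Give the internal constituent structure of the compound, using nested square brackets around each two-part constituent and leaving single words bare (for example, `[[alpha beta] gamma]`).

[island [temple [[midnight serpent] ladder]]]

Whole compound: head "ladder" (specifically "temple midnight serpent ladder"), modifier "island".
Inside "temple midnight serpent ladder": head "ladder" (specifically "midnight serpent ladder"), modifier "temple".
Inside "midnight serpent ladder": head "ladder", modifier "midnight serpent".
Inside "midnight serpent": head "serpent", modifier "midnight".
Putting it together: [island [temple [[midnight serpent] ladder]]].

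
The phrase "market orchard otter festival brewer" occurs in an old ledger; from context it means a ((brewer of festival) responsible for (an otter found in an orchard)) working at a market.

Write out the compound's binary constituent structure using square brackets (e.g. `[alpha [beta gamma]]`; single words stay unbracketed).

Whole compound: head "brewer" (specifically "orchard otter festival brewer"), modifier "market".
Inside "orchard otter festival brewer": head "brewer" (specifically "festival brewer"), modifier "orchard otter".
Inside "orchard otter": head "otter", modifier "orchard".
Inside "festival brewer": head "brewer", modifier "festival".
So the structure is [market [[orchard otter] [festival brewer]]].

[market [[orchard otter] [festival brewer]]]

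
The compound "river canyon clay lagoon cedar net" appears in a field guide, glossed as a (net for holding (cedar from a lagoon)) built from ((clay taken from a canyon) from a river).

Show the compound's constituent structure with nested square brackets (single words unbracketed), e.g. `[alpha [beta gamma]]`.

[[river [canyon clay]] [[lagoon cedar] net]]

The outermost head in the paraphrase is "net" (specifically "lagoon cedar net"), modified by "river canyon clay".
Inside "river canyon clay": head "clay" (specifically "canyon clay"), modifier "river".
Inside "canyon clay": head "clay", modifier "canyon".
Inside "lagoon cedar net": head "net", modifier "lagoon cedar".
Inside "lagoon cedar": head "cedar", modifier "lagoon".
Putting it together: [[river [canyon clay]] [[lagoon cedar] net]].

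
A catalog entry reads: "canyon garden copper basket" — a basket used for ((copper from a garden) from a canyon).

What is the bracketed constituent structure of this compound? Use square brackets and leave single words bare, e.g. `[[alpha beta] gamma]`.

Overall it is a kind of basket; the modifier is "canyon garden copper".
Within "canyon garden copper", the head is "copper" (specifically "garden copper") and the modifier is "canyon".
Within "garden copper", the head is "copper" and the modifier is "garden".
Putting it together: [[canyon [garden copper]] basket].

[[canyon [garden copper]] basket]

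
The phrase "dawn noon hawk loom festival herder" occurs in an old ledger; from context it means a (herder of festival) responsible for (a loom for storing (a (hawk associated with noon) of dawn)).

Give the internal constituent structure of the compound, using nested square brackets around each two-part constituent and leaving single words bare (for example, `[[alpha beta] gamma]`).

[[[dawn [noon hawk]] loom] [festival herder]]

Whole compound: head "herder" (specifically "festival herder"), modifier "dawn noon hawk loom".
Inside "dawn noon hawk loom": head "loom", modifier "dawn noon hawk".
Inside "dawn noon hawk": head "hawk" (specifically "noon hawk"), modifier "dawn".
Inside "noon hawk": head "hawk", modifier "noon".
Inside "festival herder": head "herder", modifier "festival".
Assembled: [[[dawn [noon hawk]] loom] [festival herder]].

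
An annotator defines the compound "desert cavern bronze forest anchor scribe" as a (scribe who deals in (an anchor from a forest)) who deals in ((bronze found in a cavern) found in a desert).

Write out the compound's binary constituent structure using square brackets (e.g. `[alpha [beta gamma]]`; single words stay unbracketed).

[[desert [cavern bronze]] [[forest anchor] scribe]]

At the top level: head "scribe" (specifically "forest anchor scribe"); modifier "desert cavern bronze".
Within "desert cavern bronze", the head is "bronze" (specifically "cavern bronze") and the modifier is "desert".
Within "cavern bronze", the head is "bronze" and the modifier is "cavern".
Within "forest anchor scribe", the head is "scribe" and the modifier is "forest anchor".
Within "forest anchor", the head is "anchor" and the modifier is "forest".
Assembled: [[desert [cavern bronze]] [[forest anchor] scribe]].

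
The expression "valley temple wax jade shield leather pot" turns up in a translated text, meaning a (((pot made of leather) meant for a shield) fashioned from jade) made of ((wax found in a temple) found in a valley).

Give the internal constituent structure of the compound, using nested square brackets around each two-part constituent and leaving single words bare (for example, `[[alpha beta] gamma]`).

Whole compound: head "pot" (specifically "jade shield leather pot"), modifier "valley temple wax".
Within "valley temple wax", the head is "wax" (specifically "temple wax") and the modifier is "valley".
Within "temple wax", the head is "wax" and the modifier is "temple".
Within "jade shield leather pot", the head is "pot" (specifically "shield leather pot") and the modifier is "jade".
Within "shield leather pot", the head is "pot" (specifically "leather pot") and the modifier is "shield".
Within "leather pot", the head is "pot" and the modifier is "leather".
So the structure is [[valley [temple wax]] [jade [shield [leather pot]]]].

[[valley [temple wax]] [jade [shield [leather pot]]]]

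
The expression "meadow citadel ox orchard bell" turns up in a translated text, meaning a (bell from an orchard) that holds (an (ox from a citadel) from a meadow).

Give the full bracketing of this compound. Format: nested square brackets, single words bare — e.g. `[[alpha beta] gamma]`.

Overall it is a kind of bell (specifically "orchard bell"); the modifier is "meadow citadel ox".
"meadow citadel ox" → head "ox" (specifically "citadel ox"), modifier "meadow".
"citadel ox" → head "ox", modifier "citadel".
"orchard bell" → head "bell", modifier "orchard".
So the structure is [[meadow [citadel ox]] [orchard bell]].

[[meadow [citadel ox]] [orchard bell]]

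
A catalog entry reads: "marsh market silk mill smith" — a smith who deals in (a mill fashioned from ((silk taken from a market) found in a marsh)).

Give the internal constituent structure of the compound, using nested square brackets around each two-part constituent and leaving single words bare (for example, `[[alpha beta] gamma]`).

Whole compound: head "smith", modifier "marsh market silk mill".
Within "marsh market silk mill", the head is "mill" and the modifier is "marsh market silk".
Within "marsh market silk", the head is "silk" (specifically "market silk") and the modifier is "marsh".
Within "market silk", the head is "silk" and the modifier is "market".
So the structure is [[[marsh [market silk]] mill] smith].

[[[marsh [market silk]] mill] smith]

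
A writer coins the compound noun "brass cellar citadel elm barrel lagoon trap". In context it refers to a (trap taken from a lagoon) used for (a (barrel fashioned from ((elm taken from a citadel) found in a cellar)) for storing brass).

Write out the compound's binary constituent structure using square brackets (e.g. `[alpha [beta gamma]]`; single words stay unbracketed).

The outermost head in the paraphrase is "trap" (specifically "lagoon trap"), modified by "brass cellar citadel elm barrel".
Within "brass cellar citadel elm barrel", the head is "barrel" (specifically "cellar citadel elm barrel") and the modifier is "brass".
Within "cellar citadel elm barrel", the head is "barrel" and the modifier is "cellar citadel elm".
Within "cellar citadel elm", the head is "elm" (specifically "citadel elm") and the modifier is "cellar".
Within "citadel elm", the head is "elm" and the modifier is "citadel".
Within "lagoon trap", the head is "trap" and the modifier is "lagoon".
So the structure is [[brass [[cellar [citadel elm]] barrel]] [lagoon trap]].

[[brass [[cellar [citadel elm]] barrel]] [lagoon trap]]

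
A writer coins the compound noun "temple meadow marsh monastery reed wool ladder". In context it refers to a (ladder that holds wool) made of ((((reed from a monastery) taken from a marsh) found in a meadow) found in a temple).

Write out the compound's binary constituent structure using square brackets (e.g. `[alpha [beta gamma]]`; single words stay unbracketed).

[[temple [meadow [marsh [monastery reed]]]] [wool ladder]]

At the top level: head "ladder" (specifically "wool ladder"); modifier "temple meadow marsh monastery reed".
"temple meadow marsh monastery reed" → head "reed" (specifically "meadow marsh monastery reed"), modifier "temple".
"meadow marsh monastery reed" → head "reed" (specifically "marsh monastery reed"), modifier "meadow".
"marsh monastery reed" → head "reed" (specifically "monastery reed"), modifier "marsh".
"monastery reed" → head "reed", modifier "monastery".
"wool ladder" → head "ladder", modifier "wool".
So the structure is [[temple [meadow [marsh [monastery reed]]]] [wool ladder]].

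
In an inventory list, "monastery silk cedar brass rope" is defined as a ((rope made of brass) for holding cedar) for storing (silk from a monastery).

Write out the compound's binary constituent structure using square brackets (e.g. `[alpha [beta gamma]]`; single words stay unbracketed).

Whole compound: head "rope" (specifically "cedar brass rope"), modifier "monastery silk".
"monastery silk" → head "silk", modifier "monastery".
"cedar brass rope" → head "rope" (specifically "brass rope"), modifier "cedar".
"brass rope" → head "rope", modifier "brass".
Putting it together: [[monastery silk] [cedar [brass rope]]].

[[monastery silk] [cedar [brass rope]]]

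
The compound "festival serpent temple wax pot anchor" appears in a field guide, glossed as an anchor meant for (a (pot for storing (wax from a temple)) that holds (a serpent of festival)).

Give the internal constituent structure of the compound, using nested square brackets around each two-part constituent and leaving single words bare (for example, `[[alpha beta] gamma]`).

[[[festival serpent] [[temple wax] pot]] anchor]

Overall it is a kind of anchor; the modifier is "festival serpent temple wax pot".
Within "festival serpent temple wax pot", the head is "pot" (specifically "temple wax pot") and the modifier is "festival serpent".
Within "festival serpent", the head is "serpent" and the modifier is "festival".
Within "temple wax pot", the head is "pot" and the modifier is "temple wax".
Within "temple wax", the head is "wax" and the modifier is "temple".
So the structure is [[[festival serpent] [[temple wax] pot]] anchor].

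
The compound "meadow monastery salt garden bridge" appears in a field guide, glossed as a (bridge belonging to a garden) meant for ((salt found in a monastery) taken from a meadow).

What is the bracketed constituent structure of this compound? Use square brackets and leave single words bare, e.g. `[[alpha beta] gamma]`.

The outermost head in the paraphrase is "bridge" (specifically "garden bridge"), modified by "meadow monastery salt".
Within "meadow monastery salt", the head is "salt" (specifically "monastery salt") and the modifier is "meadow".
Within "monastery salt", the head is "salt" and the modifier is "monastery".
Within "garden bridge", the head is "bridge" and the modifier is "garden".
So the structure is [[meadow [monastery salt]] [garden bridge]].

[[meadow [monastery salt]] [garden bridge]]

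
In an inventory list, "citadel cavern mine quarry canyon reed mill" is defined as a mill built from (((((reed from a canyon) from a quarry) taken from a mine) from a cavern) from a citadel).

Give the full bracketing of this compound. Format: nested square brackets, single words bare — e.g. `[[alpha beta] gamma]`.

[[citadel [cavern [mine [quarry [canyon reed]]]]] mill]

The outermost head in the paraphrase is "mill", modified by "citadel cavern mine quarry canyon reed".
Within "citadel cavern mine quarry canyon reed", the head is "reed" (specifically "cavern mine quarry canyon reed") and the modifier is "citadel".
Within "cavern mine quarry canyon reed", the head is "reed" (specifically "mine quarry canyon reed") and the modifier is "cavern".
Within "mine quarry canyon reed", the head is "reed" (specifically "quarry canyon reed") and the modifier is "mine".
Within "quarry canyon reed", the head is "reed" (specifically "canyon reed") and the modifier is "quarry".
Within "canyon reed", the head is "reed" and the modifier is "canyon".
Putting it together: [[citadel [cavern [mine [quarry [canyon reed]]]]] mill].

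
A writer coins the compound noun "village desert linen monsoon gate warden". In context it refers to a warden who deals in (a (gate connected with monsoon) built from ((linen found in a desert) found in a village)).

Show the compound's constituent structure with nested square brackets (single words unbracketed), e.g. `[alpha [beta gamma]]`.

At the top level: head "warden"; modifier "village desert linen monsoon gate".
Within "village desert linen monsoon gate", the head is "gate" (specifically "monsoon gate") and the modifier is "village desert linen".
Within "village desert linen", the head is "linen" (specifically "desert linen") and the modifier is "village".
Within "desert linen", the head is "linen" and the modifier is "desert".
Within "monsoon gate", the head is "gate" and the modifier is "monsoon".
So the structure is [[[village [desert linen]] [monsoon gate]] warden].

[[[village [desert linen]] [monsoon gate]] warden]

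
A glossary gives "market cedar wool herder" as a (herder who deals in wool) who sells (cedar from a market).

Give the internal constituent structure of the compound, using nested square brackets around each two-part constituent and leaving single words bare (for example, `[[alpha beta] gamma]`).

At the top level: head "herder" (specifically "wool herder"); modifier "market cedar".
Within "market cedar", the head is "cedar" and the modifier is "market".
Within "wool herder", the head is "herder" and the modifier is "wool".
So the structure is [[market cedar] [wool herder]].

[[market cedar] [wool herder]]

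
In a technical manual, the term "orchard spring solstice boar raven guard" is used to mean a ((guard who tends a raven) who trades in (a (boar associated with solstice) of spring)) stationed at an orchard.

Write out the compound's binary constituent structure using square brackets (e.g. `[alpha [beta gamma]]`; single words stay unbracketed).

[orchard [[spring [solstice boar]] [raven guard]]]

Overall it is a kind of guard (specifically "spring solstice boar raven guard"); the modifier is "orchard".
Within "spring solstice boar raven guard", the head is "guard" (specifically "raven guard") and the modifier is "spring solstice boar".
Within "spring solstice boar", the head is "boar" (specifically "solstice boar") and the modifier is "spring".
Within "solstice boar", the head is "boar" and the modifier is "solstice".
Within "raven guard", the head is "guard" and the modifier is "raven".
So the structure is [orchard [[spring [solstice boar]] [raven guard]]].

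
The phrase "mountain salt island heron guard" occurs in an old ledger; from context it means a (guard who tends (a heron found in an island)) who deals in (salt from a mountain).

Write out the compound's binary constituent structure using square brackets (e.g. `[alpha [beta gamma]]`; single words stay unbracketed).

The outermost head in the paraphrase is "guard" (specifically "island heron guard"), modified by "mountain salt".
"mountain salt" → head "salt", modifier "mountain".
"island heron guard" → head "guard", modifier "island heron".
"island heron" → head "heron", modifier "island".
Putting it together: [[mountain salt] [[island heron] guard]].

[[mountain salt] [[island heron] guard]]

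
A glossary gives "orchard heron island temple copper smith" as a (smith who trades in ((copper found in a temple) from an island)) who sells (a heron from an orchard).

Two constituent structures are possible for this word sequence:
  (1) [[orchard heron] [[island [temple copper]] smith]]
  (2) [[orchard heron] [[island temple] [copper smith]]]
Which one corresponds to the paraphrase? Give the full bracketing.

The paraphrase's head is the "smith" part ("island temple copper smith"); its modifier is "orchard heron".
That top-level split, carried through the inner groups, gives [[orchard heron] [[island [temple copper]] smith]].

[[orchard heron] [[island [temple copper]] smith]]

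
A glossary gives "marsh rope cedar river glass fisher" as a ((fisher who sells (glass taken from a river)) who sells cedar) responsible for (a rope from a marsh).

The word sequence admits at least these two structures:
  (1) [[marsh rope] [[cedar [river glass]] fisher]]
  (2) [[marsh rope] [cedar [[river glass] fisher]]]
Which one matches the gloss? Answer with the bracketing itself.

The paraphrase's head is the "fisher" part ("cedar river glass fisher"); its modifier is "marsh rope".
That top-level split, carried through the inner groups, gives [[marsh rope] [cedar [[river glass] fisher]]].

[[marsh rope] [cedar [[river glass] fisher]]]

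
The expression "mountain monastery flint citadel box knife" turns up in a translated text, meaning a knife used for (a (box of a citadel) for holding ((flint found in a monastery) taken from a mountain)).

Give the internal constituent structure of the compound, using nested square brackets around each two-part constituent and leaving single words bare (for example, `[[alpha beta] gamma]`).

[[[mountain [monastery flint]] [citadel box]] knife]

Whole compound: head "knife", modifier "mountain monastery flint citadel box".
"mountain monastery flint citadel box" → head "box" (specifically "citadel box"), modifier "mountain monastery flint".
"mountain monastery flint" → head "flint" (specifically "monastery flint"), modifier "mountain".
"monastery flint" → head "flint", modifier "monastery".
"citadel box" → head "box", modifier "citadel".
So the structure is [[[mountain [monastery flint]] [citadel box]] knife].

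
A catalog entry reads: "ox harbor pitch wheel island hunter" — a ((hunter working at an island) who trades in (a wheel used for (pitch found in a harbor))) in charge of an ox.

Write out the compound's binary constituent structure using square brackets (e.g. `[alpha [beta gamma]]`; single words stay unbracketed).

At the top level: head "hunter" (specifically "harbor pitch wheel island hunter"); modifier "ox".
Within "harbor pitch wheel island hunter", the head is "hunter" (specifically "island hunter") and the modifier is "harbor pitch wheel".
Within "harbor pitch wheel", the head is "wheel" and the modifier is "harbor pitch".
Within "harbor pitch", the head is "pitch" and the modifier is "harbor".
Within "island hunter", the head is "hunter" and the modifier is "island".
Assembled: [ox [[[harbor pitch] wheel] [island hunter]]].

[ox [[[harbor pitch] wheel] [island hunter]]]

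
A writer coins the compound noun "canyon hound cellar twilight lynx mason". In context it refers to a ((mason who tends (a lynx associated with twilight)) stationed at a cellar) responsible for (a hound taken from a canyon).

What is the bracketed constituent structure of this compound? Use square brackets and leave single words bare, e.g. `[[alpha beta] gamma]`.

[[canyon hound] [cellar [[twilight lynx] mason]]]

Whole compound: head "mason" (specifically "cellar twilight lynx mason"), modifier "canyon hound".
"canyon hound" → head "hound", modifier "canyon".
"cellar twilight lynx mason" → head "mason" (specifically "twilight lynx mason"), modifier "cellar".
"twilight lynx mason" → head "mason", modifier "twilight lynx".
"twilight lynx" → head "lynx", modifier "twilight".
Putting it together: [[canyon hound] [cellar [[twilight lynx] mason]]].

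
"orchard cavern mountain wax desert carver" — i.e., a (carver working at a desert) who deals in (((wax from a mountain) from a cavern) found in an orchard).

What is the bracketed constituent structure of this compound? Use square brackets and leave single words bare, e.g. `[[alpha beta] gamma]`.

[[orchard [cavern [mountain wax]]] [desert carver]]

The outermost head in the paraphrase is "carver" (specifically "desert carver"), modified by "orchard cavern mountain wax".
Inside "orchard cavern mountain wax": head "wax" (specifically "cavern mountain wax"), modifier "orchard".
Inside "cavern mountain wax": head "wax" (specifically "mountain wax"), modifier "cavern".
Inside "mountain wax": head "wax", modifier "mountain".
Inside "desert carver": head "carver", modifier "desert".
Assembled: [[orchard [cavern [mountain wax]]] [desert carver]].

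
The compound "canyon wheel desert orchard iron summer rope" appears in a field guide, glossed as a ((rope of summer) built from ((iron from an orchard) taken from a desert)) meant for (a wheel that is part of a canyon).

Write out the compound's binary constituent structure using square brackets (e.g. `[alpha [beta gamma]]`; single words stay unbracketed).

[[canyon wheel] [[desert [orchard iron]] [summer rope]]]

The outermost head in the paraphrase is "rope" (specifically "desert orchard iron summer rope"), modified by "canyon wheel".
Within "canyon wheel", the head is "wheel" and the modifier is "canyon".
Within "desert orchard iron summer rope", the head is "rope" (specifically "summer rope") and the modifier is "desert orchard iron".
Within "desert orchard iron", the head is "iron" (specifically "orchard iron") and the modifier is "desert".
Within "orchard iron", the head is "iron" and the modifier is "orchard".
Within "summer rope", the head is "rope" and the modifier is "summer".
So the structure is [[canyon wheel] [[desert [orchard iron]] [summer rope]]].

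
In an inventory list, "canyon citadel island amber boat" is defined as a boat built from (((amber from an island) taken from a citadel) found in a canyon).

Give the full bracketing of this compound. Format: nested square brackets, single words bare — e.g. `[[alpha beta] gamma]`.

[[canyon [citadel [island amber]]] boat]

Overall it is a kind of boat; the modifier is "canyon citadel island amber".
Inside "canyon citadel island amber": head "amber" (specifically "citadel island amber"), modifier "canyon".
Inside "citadel island amber": head "amber" (specifically "island amber"), modifier "citadel".
Inside "island amber": head "amber", modifier "island".
Putting it together: [[canyon [citadel [island amber]]] boat].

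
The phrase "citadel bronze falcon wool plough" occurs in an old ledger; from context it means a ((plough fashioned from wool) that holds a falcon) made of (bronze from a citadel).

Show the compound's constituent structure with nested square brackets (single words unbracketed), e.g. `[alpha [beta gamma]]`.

The outermost head in the paraphrase is "plough" (specifically "falcon wool plough"), modified by "citadel bronze".
Within "citadel bronze", the head is "bronze" and the modifier is "citadel".
Within "falcon wool plough", the head is "plough" (specifically "wool plough") and the modifier is "falcon".
Within "wool plough", the head is "plough" and the modifier is "wool".
So the structure is [[citadel bronze] [falcon [wool plough]]].

[[citadel bronze] [falcon [wool plough]]]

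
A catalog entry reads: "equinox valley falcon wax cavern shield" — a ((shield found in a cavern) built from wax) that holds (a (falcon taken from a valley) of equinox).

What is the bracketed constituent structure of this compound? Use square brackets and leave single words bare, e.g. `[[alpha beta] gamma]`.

[[equinox [valley falcon]] [wax [cavern shield]]]

At the top level: head "shield" (specifically "wax cavern shield"); modifier "equinox valley falcon".
"equinox valley falcon" → head "falcon" (specifically "valley falcon"), modifier "equinox".
"valley falcon" → head "falcon", modifier "valley".
"wax cavern shield" → head "shield" (specifically "cavern shield"), modifier "wax".
"cavern shield" → head "shield", modifier "cavern".
So the structure is [[equinox [valley falcon]] [wax [cavern shield]]].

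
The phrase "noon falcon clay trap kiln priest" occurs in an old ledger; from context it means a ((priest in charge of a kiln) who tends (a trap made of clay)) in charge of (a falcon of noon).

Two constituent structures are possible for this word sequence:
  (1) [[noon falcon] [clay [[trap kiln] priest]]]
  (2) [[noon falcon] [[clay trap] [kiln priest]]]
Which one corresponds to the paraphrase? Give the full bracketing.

The paraphrase's head is the "priest" part ("clay trap kiln priest"); its modifier is "noon falcon".
That top-level split, carried through the inner groups, gives [[noon falcon] [[clay trap] [kiln priest]]].

[[noon falcon] [[clay trap] [kiln priest]]]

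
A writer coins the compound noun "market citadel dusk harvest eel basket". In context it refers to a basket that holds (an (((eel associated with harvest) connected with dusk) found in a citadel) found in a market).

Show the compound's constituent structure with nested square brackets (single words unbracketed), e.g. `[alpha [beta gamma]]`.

[[market [citadel [dusk [harvest eel]]]] basket]

Overall it is a kind of basket; the modifier is "market citadel dusk harvest eel".
"market citadel dusk harvest eel" → head "eel" (specifically "citadel dusk harvest eel"), modifier "market".
"citadel dusk harvest eel" → head "eel" (specifically "dusk harvest eel"), modifier "citadel".
"dusk harvest eel" → head "eel" (specifically "harvest eel"), modifier "dusk".
"harvest eel" → head "eel", modifier "harvest".
Assembled: [[market [citadel [dusk [harvest eel]]]] basket].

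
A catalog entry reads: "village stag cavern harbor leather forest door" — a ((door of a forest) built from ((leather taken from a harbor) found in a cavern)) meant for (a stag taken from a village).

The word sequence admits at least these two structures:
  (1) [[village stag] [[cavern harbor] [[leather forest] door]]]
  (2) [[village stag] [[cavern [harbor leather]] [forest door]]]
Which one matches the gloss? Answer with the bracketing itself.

[[village stag] [[cavern [harbor leather]] [forest door]]]

The paraphrase's head is the "door" part ("cavern harbor leather forest door"); its modifier is "village stag".
That top-level split, carried through the inner groups, gives [[village stag] [[cavern [harbor leather]] [forest door]]].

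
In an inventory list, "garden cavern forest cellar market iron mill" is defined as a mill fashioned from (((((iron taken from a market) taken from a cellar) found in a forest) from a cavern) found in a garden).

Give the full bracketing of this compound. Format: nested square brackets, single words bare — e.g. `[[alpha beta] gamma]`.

At the top level: head "mill"; modifier "garden cavern forest cellar market iron".
"garden cavern forest cellar market iron" → head "iron" (specifically "cavern forest cellar market iron"), modifier "garden".
"cavern forest cellar market iron" → head "iron" (specifically "forest cellar market iron"), modifier "cavern".
"forest cellar market iron" → head "iron" (specifically "cellar market iron"), modifier "forest".
"cellar market iron" → head "iron" (specifically "market iron"), modifier "cellar".
"market iron" → head "iron", modifier "market".
So the structure is [[garden [cavern [forest [cellar [market iron]]]]] mill].

[[garden [cavern [forest [cellar [market iron]]]]] mill]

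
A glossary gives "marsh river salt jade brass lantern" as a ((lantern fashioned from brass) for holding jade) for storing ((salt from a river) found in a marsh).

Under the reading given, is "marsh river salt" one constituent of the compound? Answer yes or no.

yes

The paraphrase groups the words so that "marsh river salt" is one unit: it corresponds to a single parenthesized sub-phrase.
The full structure is [[marsh [river salt]] [jade [brass lantern]]], in which [marsh river salt] is a constituent.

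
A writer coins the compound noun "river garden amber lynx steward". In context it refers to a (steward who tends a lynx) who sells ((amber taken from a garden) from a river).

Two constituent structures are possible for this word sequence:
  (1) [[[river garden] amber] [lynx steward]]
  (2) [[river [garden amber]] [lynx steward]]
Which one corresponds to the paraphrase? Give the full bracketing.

[[river [garden amber]] [lynx steward]]

The paraphrase's head is the "steward" part ("lynx steward"); its modifier is "river garden amber".
That top-level split, carried through the inner groups, gives [[river [garden amber]] [lynx steward]].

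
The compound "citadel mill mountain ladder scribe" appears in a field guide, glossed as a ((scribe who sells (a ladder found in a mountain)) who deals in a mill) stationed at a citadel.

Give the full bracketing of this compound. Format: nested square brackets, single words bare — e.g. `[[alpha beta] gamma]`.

[citadel [mill [[mountain ladder] scribe]]]

Whole compound: head "scribe" (specifically "mill mountain ladder scribe"), modifier "citadel".
"mill mountain ladder scribe" → head "scribe" (specifically "mountain ladder scribe"), modifier "mill".
"mountain ladder scribe" → head "scribe", modifier "mountain ladder".
"mountain ladder" → head "ladder", modifier "mountain".
Putting it together: [citadel [mill [[mountain ladder] scribe]]].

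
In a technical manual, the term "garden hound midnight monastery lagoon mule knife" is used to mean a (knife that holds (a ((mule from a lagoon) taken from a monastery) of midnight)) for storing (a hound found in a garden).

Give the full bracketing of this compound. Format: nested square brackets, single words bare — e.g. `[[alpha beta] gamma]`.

The outermost head in the paraphrase is "knife" (specifically "midnight monastery lagoon mule knife"), modified by "garden hound".
Within "garden hound", the head is "hound" and the modifier is "garden".
Within "midnight monastery lagoon mule knife", the head is "knife" and the modifier is "midnight monastery lagoon mule".
Within "midnight monastery lagoon mule", the head is "mule" (specifically "monastery lagoon mule") and the modifier is "midnight".
Within "monastery lagoon mule", the head is "mule" (specifically "lagoon mule") and the modifier is "monastery".
Within "lagoon mule", the head is "mule" and the modifier is "lagoon".
So the structure is [[garden hound] [[midnight [monastery [lagoon mule]]] knife]].

[[garden hound] [[midnight [monastery [lagoon mule]]] knife]]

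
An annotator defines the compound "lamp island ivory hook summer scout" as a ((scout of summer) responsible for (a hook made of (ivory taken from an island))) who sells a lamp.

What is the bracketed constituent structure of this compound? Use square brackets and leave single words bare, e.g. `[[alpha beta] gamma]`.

Whole compound: head "scout" (specifically "island ivory hook summer scout"), modifier "lamp".
Within "island ivory hook summer scout", the head is "scout" (specifically "summer scout") and the modifier is "island ivory hook".
Within "island ivory hook", the head is "hook" and the modifier is "island ivory".
Within "island ivory", the head is "ivory" and the modifier is "island".
Within "summer scout", the head is "scout" and the modifier is "summer".
Putting it together: [lamp [[[island ivory] hook] [summer scout]]].

[lamp [[[island ivory] hook] [summer scout]]]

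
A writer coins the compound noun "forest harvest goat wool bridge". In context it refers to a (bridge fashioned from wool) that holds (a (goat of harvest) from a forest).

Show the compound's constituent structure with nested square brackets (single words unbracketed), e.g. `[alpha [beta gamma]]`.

[[forest [harvest goat]] [wool bridge]]

The outermost head in the paraphrase is "bridge" (specifically "wool bridge"), modified by "forest harvest goat".
Inside "forest harvest goat": head "goat" (specifically "harvest goat"), modifier "forest".
Inside "harvest goat": head "goat", modifier "harvest".
Inside "wool bridge": head "bridge", modifier "wool".
Putting it together: [[forest [harvest goat]] [wool bridge]].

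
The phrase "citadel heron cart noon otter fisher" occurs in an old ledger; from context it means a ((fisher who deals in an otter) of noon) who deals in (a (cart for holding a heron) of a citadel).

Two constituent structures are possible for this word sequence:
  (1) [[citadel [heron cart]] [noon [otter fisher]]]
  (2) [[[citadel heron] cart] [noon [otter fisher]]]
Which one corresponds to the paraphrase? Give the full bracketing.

[[citadel [heron cart]] [noon [otter fisher]]]

The paraphrase's head is the "fisher" part ("noon otter fisher"); its modifier is "citadel heron cart".
That top-level split, carried through the inner groups, gives [[citadel [heron cart]] [noon [otter fisher]]].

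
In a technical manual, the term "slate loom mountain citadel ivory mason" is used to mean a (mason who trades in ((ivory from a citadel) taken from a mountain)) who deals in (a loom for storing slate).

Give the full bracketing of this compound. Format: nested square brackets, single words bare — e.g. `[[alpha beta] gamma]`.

The outermost head in the paraphrase is "mason" (specifically "mountain citadel ivory mason"), modified by "slate loom".
Inside "slate loom": head "loom", modifier "slate".
Inside "mountain citadel ivory mason": head "mason", modifier "mountain citadel ivory".
Inside "mountain citadel ivory": head "ivory" (specifically "citadel ivory"), modifier "mountain".
Inside "citadel ivory": head "ivory", modifier "citadel".
Assembled: [[slate loom] [[mountain [citadel ivory]] mason]].

[[slate loom] [[mountain [citadel ivory]] mason]]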